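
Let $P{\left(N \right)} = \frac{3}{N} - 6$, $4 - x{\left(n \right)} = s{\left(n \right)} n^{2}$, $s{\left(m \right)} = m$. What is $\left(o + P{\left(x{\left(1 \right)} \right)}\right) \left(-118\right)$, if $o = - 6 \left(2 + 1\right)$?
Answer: $2714$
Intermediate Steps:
$x{\left(n \right)} = 4 - n^{3}$ ($x{\left(n \right)} = 4 - n n^{2} = 4 - n^{3}$)
$o = -18$ ($o = \left(-6\right) 3 = -18$)
$P{\left(N \right)} = -6 + \frac{3}{N}$
$\left(o + P{\left(x{\left(1 \right)} \right)}\right) \left(-118\right) = \left(-18 - \left(6 - \frac{3}{4 - 1^{3}}\right)\right) \left(-118\right) = \left(-18 - \left(6 - \frac{3}{4 - 1}\right)\right) \left(-118\right) = \left(-18 - \left(6 - \frac{3}{3}\right)\right) \left(-118\right) = \left(-18 + \left(-6 + 3 \cdot \frac{1}{3}\right)\right) \left(-118\right) = \left(-18 + \left(-6 + 1\right)\right) \left(-118\right) = \left(-18 - 5\right) \left(-118\right) = \left(-23\right) \left(-118\right) = 2714$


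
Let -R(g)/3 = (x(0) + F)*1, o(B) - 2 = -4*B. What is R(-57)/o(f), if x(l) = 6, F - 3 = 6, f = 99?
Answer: 45/394 ≈ 0.11421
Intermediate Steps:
F = 9 (F = 3 + 6 = 9)
o(B) = 2 - 4*B
R(g) = -45 (R(g) = -3*(6 + 9) = -45)
R(-57)/o(f) = -45/(2 - 4*99) = -45/(2 - 396) = -45/(-394) = -45*(-1/394) = 45/394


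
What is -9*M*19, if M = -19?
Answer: 3249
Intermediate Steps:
-9*M*19 = -9*(-19)*19 = 171*19 = 3249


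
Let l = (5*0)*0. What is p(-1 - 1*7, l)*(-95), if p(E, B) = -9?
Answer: 855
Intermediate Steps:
l = 0 (l = 0*0 = 0)
p(-1 - 1*7, l)*(-95) = -9*(-95) = 855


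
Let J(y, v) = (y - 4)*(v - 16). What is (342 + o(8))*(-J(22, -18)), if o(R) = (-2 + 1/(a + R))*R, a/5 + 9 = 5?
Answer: 199104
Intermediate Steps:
a = -20 (a = -45 + 5*5 = -45 + 25 = -20)
o(R) = R*(-2 + 1/(-20 + R)) (o(R) = (-2 + 1/(-20 + R))*R = R*(-2 + 1/(-20 + R)))
J(y, v) = (-16 + v)*(-4 + y) (J(y, v) = (-4 + y)*(-16 + v) = (-16 + v)*(-4 + y))
(342 + o(8))*(-J(22, -18)) = (342 + 8*(41 - 2*8)/(-20 + 8))*(-(64 - 16*22 - 4*(-18) - 18*22)) = (342 + 8*(41 - 16)/(-12))*(-(64 - 352 + 72 - 396)) = (342 + 8*(-1/12)*25)*(-1*(-612)) = (342 - 50/3)*612 = (976/3)*612 = 199104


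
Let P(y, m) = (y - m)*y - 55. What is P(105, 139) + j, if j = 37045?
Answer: 33420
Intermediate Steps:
P(y, m) = -55 + y*(y - m) (P(y, m) = y*(y - m) - 55 = -55 + y*(y - m))
P(105, 139) + j = (-55 + 105² - 1*139*105) + 37045 = (-55 + 11025 - 14595) + 37045 = -3625 + 37045 = 33420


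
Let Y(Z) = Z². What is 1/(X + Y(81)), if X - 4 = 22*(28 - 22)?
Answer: 1/6697 ≈ 0.00014932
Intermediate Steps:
X = 136 (X = 4 + 22*(28 - 22) = 4 + 22*6 = 4 + 132 = 136)
1/(X + Y(81)) = 1/(136 + 81²) = 1/(136 + 6561) = 1/6697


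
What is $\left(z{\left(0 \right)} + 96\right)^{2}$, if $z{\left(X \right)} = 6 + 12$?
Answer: $12996$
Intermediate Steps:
$z{\left(X \right)} = 18$
$\left(z{\left(0 \right)} + 96\right)^{2} = \left(18 + 96\right)^{2} = 114^{2} = 12996$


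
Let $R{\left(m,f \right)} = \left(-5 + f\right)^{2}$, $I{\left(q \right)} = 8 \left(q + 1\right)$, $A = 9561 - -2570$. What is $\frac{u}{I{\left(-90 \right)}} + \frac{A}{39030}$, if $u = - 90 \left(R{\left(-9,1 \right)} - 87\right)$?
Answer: $- \frac{60191107}{6947340} \approx -8.6639$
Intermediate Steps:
$A = 12131$ ($A = 9561 + 2570 = 12131$)
$I{\left(q \right)} = 8 + 8 q$ ($I{\left(q \right)} = 8 \left(1 + q\right) = 8 + 8 q$)
$u = 6390$ ($u = - 90 \left(\left(-5 + 1\right)^{2} - 87\right) = - 90 \left(\left(-4\right)^{2} - 87\right) = - 90 \left(16 - 87\right) = \left(-90\right) \left(-71\right) = 6390$)
$\frac{u}{I{\left(-90 \right)}} + \frac{A}{39030} = \frac{6390}{8 + 8 \left(-90\right)} + \frac{12131}{39030} = \frac{6390}{8 - 720} + 12131 \cdot \frac{1}{39030} = \frac{6390}{-712} + \frac{12131}{39030} = 6390 \left(- \frac{1}{712}\right) + \frac{12131}{39030} = - \frac{3195}{356} + \frac{12131}{39030} = - \frac{60191107}{6947340}$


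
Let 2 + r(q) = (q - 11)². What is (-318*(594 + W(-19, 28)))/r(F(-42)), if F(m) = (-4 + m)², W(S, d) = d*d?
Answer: -438204/4431023 ≈ -0.098895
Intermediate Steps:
W(S, d) = d²
r(q) = -2 + (-11 + q)² (r(q) = -2 + (q - 11)² = -2 + (-11 + q)²)
(-318*(594 + W(-19, 28)))/r(F(-42)) = (-318*(594 + 28²))/(-2 + (-11 + (-4 - 42)²)²) = (-318*(594 + 784))/(-2 + (-11 + (-46)²)²) = (-318*1378)/(-2 + (-11 + 2116)²) = -438204/(-2 + 2105²) = -438204/(-2 + 4431025) = -438204/4431023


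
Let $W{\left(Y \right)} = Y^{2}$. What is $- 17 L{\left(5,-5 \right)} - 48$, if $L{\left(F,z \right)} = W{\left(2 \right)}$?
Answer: $-116$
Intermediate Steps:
$L{\left(F,z \right)} = 4$ ($L{\left(F,z \right)} = 2^{2} = 4$)
$- 17 L{\left(5,-5 \right)} - 48 = \left(-17\right) 4 - 48 = -68 - 48 = -116$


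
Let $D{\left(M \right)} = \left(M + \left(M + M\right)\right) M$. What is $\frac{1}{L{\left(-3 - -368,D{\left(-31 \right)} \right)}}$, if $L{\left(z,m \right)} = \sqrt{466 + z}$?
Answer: $\frac{\sqrt{831}}{831} \approx 0.03469$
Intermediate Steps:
$D{\left(M \right)} = 3 M^{2}$ ($D{\left(M \right)} = \left(M + 2 M\right) M = 3 M M = 3 M^{2}$)
$\frac{1}{L{\left(-3 - -368,D{\left(-31 \right)} \right)}} = \frac{1}{\sqrt{466 - -365}} = \frac{1}{\sqrt{466 + \left(-3 + 368\right)}} = \frac{1}{\sqrt{466 + 365}} = \frac{1}{\sqrt{831}} = \frac{\sqrt{831}}{831}$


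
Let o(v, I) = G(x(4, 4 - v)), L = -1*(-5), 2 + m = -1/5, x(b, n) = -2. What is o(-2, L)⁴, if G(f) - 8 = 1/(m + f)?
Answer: 705911761/194481 ≈ 3629.7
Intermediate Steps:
m = -11/5 (m = -2 - 1/5 = -2 - 1*⅕ = -2 - ⅕ = -11/5 ≈ -2.2000)
L = 5
G(f) = 8 + 1/(-11/5 + f)
o(v, I) = 163/21 (o(v, I) = (-83 + 40*(-2))/(-11 + 5*(-2)) = (-83 - 80)/(-11 - 10) = -163/(-21) = -1/21*(-163) = 163/21)
o(-2, L)⁴ = (163/21)⁴ = 705911761/194481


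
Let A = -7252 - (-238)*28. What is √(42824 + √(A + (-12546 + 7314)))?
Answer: √(42824 + 2*I*√1455) ≈ 206.94 + 0.184*I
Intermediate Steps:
A = -588 (A = -7252 - 1*(-6664) = -7252 + 6664 = -588)
√(42824 + √(A + (-12546 + 7314))) = √(42824 + √(-588 + (-12546 + 7314))) = √(42824 + √(-588 - 5232)) = √(42824 + √(-5820)) = √(42824 + 2*I*√1455)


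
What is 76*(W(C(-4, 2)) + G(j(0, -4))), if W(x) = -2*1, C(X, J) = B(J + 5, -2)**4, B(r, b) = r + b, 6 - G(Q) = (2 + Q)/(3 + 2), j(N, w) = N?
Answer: 1368/5 ≈ 273.60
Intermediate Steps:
G(Q) = 28/5 - Q/5 (G(Q) = 6 - (2 + Q)/(3 + 2) = 6 - (2 + Q)/5 = 6 - (2/5 + Q/5) = 6 + (-2/5 - Q/5) = 28/5 - Q/5)
B(r, b) = b + r
C(X, J) = (3 + J)**4 (C(X, J) = (-2 + (J + 5))**4 = (-2 + (5 + J))**4 = (3 + J)**4)
W(x) = -2
76*(W(C(-4, 2)) + G(j(0, -4))) = 76*(-2 + (28/5 - 1/5*0)) = 76*(-2 + (28/5 + 0)) = 76*(-2 + 28/5) = 76*(18/5) = 1368/5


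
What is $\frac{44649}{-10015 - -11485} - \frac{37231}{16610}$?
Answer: $\frac{11448172}{406945} \approx 28.132$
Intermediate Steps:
$\frac{44649}{-10015 - -11485} - \frac{37231}{16610} = \frac{44649}{-10015 + 11485} - \frac{37231}{16610} = \frac{44649}{1470} - \frac{37231}{16610} = 44649 \cdot \frac{1}{1470} - \frac{37231}{16610} = \frac{14883}{490} - \frac{37231}{16610} = \frac{11448172}{406945}$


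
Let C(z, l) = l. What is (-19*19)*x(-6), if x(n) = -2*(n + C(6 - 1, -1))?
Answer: -5054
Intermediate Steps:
x(n) = 2 - 2*n (x(n) = -2*(n - 1) = -2*(-1 + n) = 2 - 2*n)
(-19*19)*x(-6) = (-19*19)*(2 - 2*(-6)) = -361*(2 + 12) = -361*14 = -5054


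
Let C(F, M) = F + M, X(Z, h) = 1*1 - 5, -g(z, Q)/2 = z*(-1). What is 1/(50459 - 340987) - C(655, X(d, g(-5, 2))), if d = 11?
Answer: -189133729/290528 ≈ -651.00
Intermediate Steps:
g(z, Q) = 2*z (g(z, Q) = -2*z*(-1) = -(-2)*z = 2*z)
X(Z, h) = -4 (X(Z, h) = 1 - 5 = -4)
1/(50459 - 340987) - C(655, X(d, g(-5, 2))) = 1/(50459 - 340987) - (655 - 4) = 1/(-290528) - 1*651 = -1/290528 - 651 = -189133729/290528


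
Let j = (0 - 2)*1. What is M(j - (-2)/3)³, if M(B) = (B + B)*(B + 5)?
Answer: -681472/729 ≈ -934.80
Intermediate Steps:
j = -2 (j = -2*1 = -2)
M(B) = 2*B*(5 + B) (M(B) = (2*B)*(5 + B) = 2*B*(5 + B))
M(j - (-2)/3)³ = (2*(-2 - (-2)/3)*(5 + (-2 - (-2)/3)))³ = (2*(-2 - 1*(-⅔))*(5 + (-2 - 1*(-⅔))))³ = (2*(-2 + ⅔)*(5 + (-2 + ⅔)))³ = (2*(-4/3)*(5 - 4/3))³ = (2*(-4/3)*(11/3))³ = (-88/9)³ = -681472/729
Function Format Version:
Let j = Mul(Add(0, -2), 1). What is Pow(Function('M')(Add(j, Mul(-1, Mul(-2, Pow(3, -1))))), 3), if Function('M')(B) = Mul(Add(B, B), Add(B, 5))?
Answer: Rational(-681472, 729) ≈ -934.80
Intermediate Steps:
j = -2 (j = Mul(-2, 1) = -2)
Function('M')(B) = Mul(2, B, Add(5, B)) (Function('M')(B) = Mul(Mul(2, B), Add(5, B)) = Mul(2, B, Add(5, B)))
Pow(Function('M')(Add(j, Mul(-1, Mul(-2, Pow(3, -1))))), 3) = Pow(Mul(2, Add(-2, Mul(-1, Mul(-2, Pow(3, -1)))), Add(5, Add(-2, Mul(-1, Mul(-2, Pow(3, -1)))))), 3) = Pow(Mul(2, Add(-2, Mul(-1, Mul(-2, Rational(1, 3)))), Add(5, Add(-2, Mul(-1, Mul(-2, Rational(1, 3)))))), 3) = Pow(Mul(2, Add(-2, Mul(-1, Rational(-2, 3))), Add(5, Add(-2, Mul(-1, Rational(-2, 3))))), 3) = Pow(Mul(2, Add(-2, Rational(2, 3)), Add(5, Add(-2, Rational(2, 3)))), 3) = Pow(Mul(2, Rational(-4, 3), Add(5, Rational(-4, 3))), 3) = Pow(Mul(2, Rational(-4, 3), Rational(11, 3)), 3) = Pow(Rational(-88, 9), 3) = Rational(-681472, 729)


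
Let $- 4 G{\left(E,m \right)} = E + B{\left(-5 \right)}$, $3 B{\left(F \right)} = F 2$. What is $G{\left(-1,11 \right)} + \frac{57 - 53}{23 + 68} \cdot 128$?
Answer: $\frac{7327}{1092} \approx 6.7097$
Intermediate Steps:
$B{\left(F \right)} = \frac{2 F}{3}$ ($B{\left(F \right)} = \frac{F 2}{3} = \frac{2 F}{3}$)
$G{\left(E,m \right)} = \frac{5}{6} - \frac{E}{4}$ ($G{\left(E,m \right)} = - \frac{E + \frac{2}{3} \left(-5\right)}{4} = - \frac{E - \frac{10}{3}}{4} = - \frac{- \frac{10}{3} + E}{4} = \frac{5}{6} - \frac{E}{4}$)
$G{\left(-1,11 \right)} + \frac{57 - 53}{23 + 68} \cdot 128 = \left(\frac{5}{6} - - \frac{1}{4}\right) + \frac{57 - 53}{23 + 68} \cdot 128 = \left(\frac{5}{6} + \frac{1}{4}\right) + \frac{4}{91} \cdot 128 = \frac{13}{12} + 4 \cdot \frac{1}{91} \cdot 128 = \frac{13}{12} + \frac{4}{91} \cdot 128 = \frac{13}{12} + \frac{512}{91} = \frac{7327}{1092}$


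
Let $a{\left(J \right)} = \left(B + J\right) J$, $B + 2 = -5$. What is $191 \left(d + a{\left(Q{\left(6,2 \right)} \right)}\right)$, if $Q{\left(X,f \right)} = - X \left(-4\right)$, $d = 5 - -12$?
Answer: $81175$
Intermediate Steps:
$B = -7$ ($B = -2 - 5 = -7$)
$d = 17$ ($d = 5 + 12 = 17$)
$Q{\left(X,f \right)} = 4 X$ ($Q{\left(X,f \right)} = - \left(-4\right) X = 4 X$)
$a{\left(J \right)} = J \left(-7 + J\right)$ ($a{\left(J \right)} = \left(-7 + J\right) J = J \left(-7 + J\right)$)
$191 \left(d + a{\left(Q{\left(6,2 \right)} \right)}\right) = 191 \left(17 + 4 \cdot 6 \left(-7 + 4 \cdot 6\right)\right) = 191 \left(17 + 24 \left(-7 + 24\right)\right) = 191 \left(17 + 24 \cdot 17\right) = 191 \left(17 + 408\right) = 191 \cdot 425 = 81175$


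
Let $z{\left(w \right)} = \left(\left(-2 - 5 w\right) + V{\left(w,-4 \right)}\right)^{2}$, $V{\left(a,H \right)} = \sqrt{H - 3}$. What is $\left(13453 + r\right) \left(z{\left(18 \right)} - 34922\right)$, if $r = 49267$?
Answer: $-1659884800 - 11540480 i \sqrt{7} \approx -1.6599 \cdot 10^{9} - 3.0533 \cdot 10^{7} i$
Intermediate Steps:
$V{\left(a,H \right)} = \sqrt{-3 + H}$
$z{\left(w \right)} = \left(-2 - 5 w + i \sqrt{7}\right)^{2}$ ($z{\left(w \right)} = \left(\left(-2 - 5 w\right) + \sqrt{-3 - 4}\right)^{2} = \left(\left(-2 - 5 w\right) + \sqrt{-7}\right)^{2} = \left(\left(-2 - 5 w\right) + i \sqrt{7}\right)^{2} = \left(-2 - 5 w + i \sqrt{7}\right)^{2}$)
$\left(13453 + r\right) \left(z{\left(18 \right)} - 34922\right) = \left(13453 + 49267\right) \left(\left(2 + 5 \cdot 18 - i \sqrt{7}\right)^{2} - 34922\right) = 62720 \left(\left(2 + 90 - i \sqrt{7}\right)^{2} - 34922\right) = 62720 \left(\left(92 - i \sqrt{7}\right)^{2} - 34922\right) = 62720 \left(-34922 + \left(92 - i \sqrt{7}\right)^{2}\right) = -2190307840 + 62720 \left(92 - i \sqrt{7}\right)^{2}$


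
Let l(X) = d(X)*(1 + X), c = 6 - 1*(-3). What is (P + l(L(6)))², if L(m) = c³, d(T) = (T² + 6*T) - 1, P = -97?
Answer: 152993724957439129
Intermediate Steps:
c = 9 (c = 6 + 3 = 9)
d(T) = -1 + T² + 6*T
L(m) = 729 (L(m) = 9³ = 729)
l(X) = (1 + X)*(-1 + X² + 6*X) (l(X) = (-1 + X² + 6*X)*(1 + X) = (1 + X)*(-1 + X² + 6*X))
(P + l(L(6)))² = (-97 + (1 + 729)*(-1 + 729² + 6*729))² = (-97 + 730*(-1 + 531441 + 4374))² = (-97 + 730*535814)² = (-97 + 391144220)² = 391144123² = 152993724957439129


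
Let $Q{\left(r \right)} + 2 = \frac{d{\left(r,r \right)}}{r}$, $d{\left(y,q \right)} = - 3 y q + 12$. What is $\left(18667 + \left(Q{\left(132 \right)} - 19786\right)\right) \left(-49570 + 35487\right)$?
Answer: $\frac{234988938}{11} \approx 2.1363 \cdot 10^{7}$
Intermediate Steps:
$d{\left(y,q \right)} = 12 - 3 q y$ ($d{\left(y,q \right)} = - 3 q y + 12 = 12 - 3 q y$)
$Q{\left(r \right)} = -2 + \frac{12 - 3 r^{2}}{r}$ ($Q{\left(r \right)} = -2 + \frac{12 - 3 r r}{r} = -2 + \frac{12 - 3 r^{2}}{r}$)
$\left(18667 + \left(Q{\left(132 \right)} - 19786\right)\right) \left(-49570 + 35487\right) = \left(18667 - \frac{222023}{11}\right) \left(-49570 + 35487\right) = \left(18667 - \frac{222023}{11}\right) \left(-14083\right) = \left(- \frac{16686}{11}\right) \left(-14083\right) = \frac{234988938}{11}$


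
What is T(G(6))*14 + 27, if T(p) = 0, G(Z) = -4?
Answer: 27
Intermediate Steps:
T(G(6))*14 + 27 = 0*14 + 27 = 0 + 27 = 27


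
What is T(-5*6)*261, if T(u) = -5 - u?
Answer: 6525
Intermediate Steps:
T(-5*6)*261 = (-5 - (-5)*6)*261 = (-5 - 1*(-30))*261 = (-5 + 30)*261 = 25*261 = 6525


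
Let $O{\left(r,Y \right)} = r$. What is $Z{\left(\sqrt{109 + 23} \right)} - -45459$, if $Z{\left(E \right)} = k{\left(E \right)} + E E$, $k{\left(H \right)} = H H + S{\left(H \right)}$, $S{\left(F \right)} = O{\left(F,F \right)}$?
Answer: $45723 + 2 \sqrt{33} \approx 45735.0$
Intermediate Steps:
$S{\left(F \right)} = F$
$k{\left(H \right)} = H + H^{2}$ ($k{\left(H \right)} = H H + H = H^{2} + H = H + H^{2}$)
$Z{\left(E \right)} = E^{2} + E \left(1 + E\right)$ ($Z{\left(E \right)} = E \left(1 + E\right) + E E = E \left(1 + E\right) + E^{2} = E^{2} + E \left(1 + E\right)$)
$Z{\left(\sqrt{109 + 23} \right)} - -45459 = \sqrt{109 + 23} \left(1 + 2 \sqrt{109 + 23}\right) - -45459 = \sqrt{132} \left(1 + 2 \sqrt{132}\right) + 45459 = 2 \sqrt{33} \left(1 + 2 \cdot 2 \sqrt{33}\right) + 45459 = 2 \sqrt{33} \left(1 + 4 \sqrt{33}\right) + 45459 = 45459 + 2 \sqrt{33} \left(1 + 4 \sqrt{33}\right)$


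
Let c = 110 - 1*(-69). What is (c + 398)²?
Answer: 332929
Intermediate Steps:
c = 179 (c = 110 + 69 = 179)
(c + 398)² = (179 + 398)² = 577² = 332929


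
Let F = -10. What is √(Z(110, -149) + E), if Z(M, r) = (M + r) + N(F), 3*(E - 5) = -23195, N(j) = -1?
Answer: 10*I*√699/3 ≈ 88.129*I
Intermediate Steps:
E = -23180/3 (E = 5 + (⅓)*(-23195) = 5 - 23195/3 = -23180/3 ≈ -7726.7)
Z(M, r) = -1 + M + r (Z(M, r) = (M + r) - 1 = -1 + M + r)
√(Z(110, -149) + E) = √((-1 + 110 - 149) - 23180/3) = √(-40 - 23180/3) = √(-23300/3) = 10*I*√699/3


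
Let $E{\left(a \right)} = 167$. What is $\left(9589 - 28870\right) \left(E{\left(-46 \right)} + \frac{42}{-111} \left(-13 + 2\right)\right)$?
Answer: $- \frac{122106573}{37} \approx -3.3002 \cdot 10^{6}$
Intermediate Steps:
$\left(9589 - 28870\right) \left(E{\left(-46 \right)} + \frac{42}{-111} \left(-13 + 2\right)\right) = \left(9589 - 28870\right) \left(167 + \frac{42}{-111} \left(-13 + 2\right)\right) = - 19281 \left(167 + 42 \left(- \frac{1}{111}\right) \left(-11\right)\right) = - 19281 \left(167 - - \frac{154}{37}\right) = - 19281 \left(167 + \frac{154}{37}\right) = \left(-19281\right) \frac{6333}{37} = - \frac{122106573}{37}$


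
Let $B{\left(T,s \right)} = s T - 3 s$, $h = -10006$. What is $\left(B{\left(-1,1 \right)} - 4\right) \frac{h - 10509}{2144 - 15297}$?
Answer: $- \frac{164120}{13153} \approx -12.478$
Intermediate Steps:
$B{\left(T,s \right)} = - 3 s + T s$ ($B{\left(T,s \right)} = T s - 3 s = - 3 s + T s$)
$\left(B{\left(-1,1 \right)} - 4\right) \frac{h - 10509}{2144 - 15297} = \left(1 \left(-3 - 1\right) - 4\right) \frac{-10006 - 10509}{2144 - 15297} = \left(1 \left(-4\right) - 4\right) \left(- \frac{20515}{-13153}\right) = \left(-4 - 4\right) \left(\left(-20515\right) \left(- \frac{1}{13153}\right)\right) = \left(-8\right) \frac{20515}{13153} = - \frac{164120}{13153}$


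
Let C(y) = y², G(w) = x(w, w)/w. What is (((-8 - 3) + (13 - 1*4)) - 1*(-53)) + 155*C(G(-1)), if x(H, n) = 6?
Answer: 5631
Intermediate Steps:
G(w) = 6/w
(((-8 - 3) + (13 - 1*4)) - 1*(-53)) + 155*C(G(-1)) = (((-8 - 3) + (13 - 1*4)) - 1*(-53)) + 155*(6/(-1))² = ((-11 + (13 - 4)) + 53) + 155*(6*(-1))² = ((-11 + 9) + 53) + 155*(-6)² = (-2 + 53) + 155*36 = 51 + 5580 = 5631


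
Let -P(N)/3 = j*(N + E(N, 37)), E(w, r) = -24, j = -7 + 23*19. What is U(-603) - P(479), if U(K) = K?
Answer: 586347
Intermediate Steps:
j = 430 (j = -7 + 437 = 430)
P(N) = 30960 - 1290*N (P(N) = -1290*(N - 24) = -1290*(-24 + N) = -3*(-10320 + 430*N) = 30960 - 1290*N)
U(-603) - P(479) = -603 - (30960 - 1290*479) = -603 - (30960 - 617910) = -603 - 1*(-586950) = -603 + 586950 = 586347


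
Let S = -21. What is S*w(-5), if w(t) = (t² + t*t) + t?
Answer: -945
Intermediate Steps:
w(t) = t + 2*t² (w(t) = (t² + t²) + t = 2*t² + t = t + 2*t²)
S*w(-5) = -(-105)*(1 + 2*(-5)) = -(-105)*(1 - 10) = -(-105)*(-9) = -21*45 = -945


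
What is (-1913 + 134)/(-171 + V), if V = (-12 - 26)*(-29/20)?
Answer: 17790/1159 ≈ 15.349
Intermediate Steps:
V = 551/10 (V = -(-1102)/20 = -38*(-29/20) = 551/10 ≈ 55.100)
(-1913 + 134)/(-171 + V) = (-1913 + 134)/(-171 + 551/10) = -1779/(-1159/10) = -1779*(-10/1159) = 17790/1159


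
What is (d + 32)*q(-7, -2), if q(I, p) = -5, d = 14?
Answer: -230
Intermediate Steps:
(d + 32)*q(-7, -2) = (14 + 32)*(-5) = 46*(-5) = -230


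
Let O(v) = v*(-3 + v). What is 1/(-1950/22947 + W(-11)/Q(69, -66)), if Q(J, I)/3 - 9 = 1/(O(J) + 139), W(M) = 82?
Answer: 484617693/1430584987 ≈ 0.33875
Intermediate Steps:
Q(J, I) = 27 + 3/(139 + J*(-3 + J)) (Q(J, I) = 27 + 3/(J*(-3 + J) + 139) = 27 + 3/(139 + J*(-3 + J)))
1/(-1950/22947 + W(-11)/Q(69, -66)) = 1/(-1950/22947 + 82/((3*(1252 + 9*69*(-3 + 69))/(139 + 69*(-3 + 69))))) = 1/(-1950*1/22947 + 82/((3*(1252 + 9*69*66)/(139 + 69*66)))) = 1/(-650/7649 + 82/((3*(1252 + 40986)/(139 + 4554)))) = 1/(-650/7649 + 82/((3*42238/4693))) = 1/(-650/7649 + 82/((3*(1/4693)*42238))) = 1/(-650/7649 + 82/(126714/4693)) = 1/(-650/7649 + 82*(4693/126714)) = 1/(-650/7649 + 192413/63357) = 1/(1430584987/484617693) = 484617693/1430584987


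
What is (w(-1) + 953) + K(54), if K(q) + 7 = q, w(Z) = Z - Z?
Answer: 1000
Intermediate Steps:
w(Z) = 0
K(q) = -7 + q
(w(-1) + 953) + K(54) = (0 + 953) + (-7 + 54) = 953 + 47 = 1000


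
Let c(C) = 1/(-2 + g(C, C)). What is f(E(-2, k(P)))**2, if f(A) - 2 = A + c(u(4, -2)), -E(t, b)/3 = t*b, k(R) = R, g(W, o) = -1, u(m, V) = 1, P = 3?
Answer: 3481/9 ≈ 386.78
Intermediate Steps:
c(C) = -1/3 (c(C) = 1/(-2 - 1) = 1/(-3) = -1/3)
E(t, b) = -3*b*t (E(t, b) = -3*t*b = -3*b*t)
f(A) = 5/3 + A (f(A) = 2 + (A - 1/3) = 2 + (-1/3 + A) = 5/3 + A)
f(E(-2, k(P)))**2 = (5/3 - 3*3*(-2))**2 = (5/3 + 18)**2 = (59/3)**2 = 3481/9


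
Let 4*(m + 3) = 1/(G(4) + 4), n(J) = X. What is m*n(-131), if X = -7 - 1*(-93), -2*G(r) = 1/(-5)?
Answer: -10363/41 ≈ -252.76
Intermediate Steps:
G(r) = ⅒ (G(r) = -½/(-5) = -½*(-⅕) = ⅒)
X = 86 (X = -7 + 93 = 86)
n(J) = 86
m = -241/82 (m = -3 + 1/(4*(⅒ + 4)) = -3 + 1/(4*(41/10)) = -3 + (¼)*(10/41) = -3 + 5/82 = -241/82 ≈ -2.9390)
m*n(-131) = -241/82*86 = -10363/41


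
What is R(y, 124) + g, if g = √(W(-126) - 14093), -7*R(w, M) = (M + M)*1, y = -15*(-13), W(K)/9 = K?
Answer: -248/7 + I*√15227 ≈ -35.429 + 123.4*I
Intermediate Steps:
W(K) = 9*K
y = 195
R(w, M) = -2*M/7 (R(w, M) = -(M + M)/7 = -2*M/7)
g = I*√15227 (g = √(9*(-126) - 14093) = √(-1134 - 14093) = √(-15227) = I*√15227 ≈ 123.4*I)
R(y, 124) + g = -2/7*124 + I*√15227 = -248/7 + I*√15227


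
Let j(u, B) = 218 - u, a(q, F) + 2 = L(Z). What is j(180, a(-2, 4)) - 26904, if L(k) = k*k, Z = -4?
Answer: -26866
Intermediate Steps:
L(k) = k**2
a(q, F) = 14 (a(q, F) = -2 + (-4)**2 = -2 + 16 = 14)
j(180, a(-2, 4)) - 26904 = (218 - 1*180) - 26904 = (218 - 180) - 26904 = 38 - 26904 = -26866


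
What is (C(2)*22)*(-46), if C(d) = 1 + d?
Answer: -3036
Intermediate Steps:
(C(2)*22)*(-46) = ((1 + 2)*22)*(-46) = (3*22)*(-46) = 66*(-46) = -3036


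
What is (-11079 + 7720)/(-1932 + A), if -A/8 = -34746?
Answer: -3359/276036 ≈ -0.012169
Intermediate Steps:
A = 277968 (A = -8*(-34746) = 277968)
(-11079 + 7720)/(-1932 + A) = (-11079 + 7720)/(-1932 + 277968) = -3359/276036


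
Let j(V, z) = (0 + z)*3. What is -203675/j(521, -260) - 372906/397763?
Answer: 16144702469/62051028 ≈ 260.18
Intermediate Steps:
j(V, z) = 3*z (j(V, z) = z*3 = 3*z)
-203675/j(521, -260) - 372906/397763 = -203675/(3*(-260)) - 372906/397763 = -203675/(-780) - 372906*1/397763 = -203675*(-1/780) - 372906/397763 = 40735/156 - 372906/397763 = 16144702469/62051028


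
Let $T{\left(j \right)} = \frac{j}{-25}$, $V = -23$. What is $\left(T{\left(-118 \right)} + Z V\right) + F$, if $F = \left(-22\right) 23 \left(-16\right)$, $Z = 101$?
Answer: $\frac{144443}{25} \approx 5777.7$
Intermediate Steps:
$T{\left(j \right)} = - \frac{j}{25}$ ($T{\left(j \right)} = j \left(- \frac{1}{25}\right) = - \frac{j}{25}$)
$F = 8096$ ($F = \left(-506\right) \left(-16\right) = 8096$)
$\left(T{\left(-118 \right)} + Z V\right) + F = \left(\left(- \frac{1}{25}\right) \left(-118\right) + 101 \left(-23\right)\right) + 8096 = \left(\frac{118}{25} - 2323\right) + 8096 = - \frac{57957}{25} + 8096 = \frac{144443}{25}$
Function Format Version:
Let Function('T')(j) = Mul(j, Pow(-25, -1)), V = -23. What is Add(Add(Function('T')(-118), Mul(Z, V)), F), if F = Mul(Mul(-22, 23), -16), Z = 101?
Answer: Rational(144443, 25) ≈ 5777.7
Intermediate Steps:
Function('T')(j) = Mul(Rational(-1, 25), j) (Function('T')(j) = Mul(j, Rational(-1, 25)) = Mul(Rational(-1, 25), j))
F = 8096 (F = Mul(-506, -16) = 8096)
Add(Add(Function('T')(-118), Mul(Z, V)), F) = Add(Add(Mul(Rational(-1, 25), -118), Mul(101, -23)), 8096) = Add(Add(Rational(118, 25), -2323), 8096) = Add(Rational(-57957, 25), 8096) = Rational(144443, 25)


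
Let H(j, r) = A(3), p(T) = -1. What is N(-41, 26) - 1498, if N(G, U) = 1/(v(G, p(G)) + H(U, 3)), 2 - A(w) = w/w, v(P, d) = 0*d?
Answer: -1497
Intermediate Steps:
v(P, d) = 0
A(w) = 1 (A(w) = 2 - w/w = 2 - 1*1 = 2 - 1 = 1)
H(j, r) = 1
N(G, U) = 1 (N(G, U) = 1/(0 + 1) = 1/1 = 1)
N(-41, 26) - 1498 = 1 - 1498 = -1497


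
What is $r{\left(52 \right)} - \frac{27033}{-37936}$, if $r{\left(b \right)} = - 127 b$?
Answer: $- \frac{250502311}{37936} \approx -6603.3$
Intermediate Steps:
$r{\left(52 \right)} - \frac{27033}{-37936} = \left(-127\right) 52 - \frac{27033}{-37936} = -6604 - - \frac{27033}{37936} = -6604 + \frac{27033}{37936} = - \frac{250502311}{37936}$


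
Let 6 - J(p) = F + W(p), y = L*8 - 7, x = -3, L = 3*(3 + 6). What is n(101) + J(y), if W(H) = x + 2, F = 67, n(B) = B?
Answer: 41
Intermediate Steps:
L = 27 (L = 3*9 = 27)
y = 209 (y = 27*8 - 7 = 216 - 7 = 209)
W(H) = -1 (W(H) = -3 + 2 = -1)
J(p) = -60 (J(p) = 6 - (67 - 1) = 6 - 1*66 = 6 - 66 = -60)
n(101) + J(y) = 101 - 60 = 41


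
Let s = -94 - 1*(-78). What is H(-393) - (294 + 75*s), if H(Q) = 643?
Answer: 1549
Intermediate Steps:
s = -16 (s = -94 + 78 = -16)
H(-393) - (294 + 75*s) = 643 - (294 + 75*(-16)) = 643 - (294 - 1200) = 643 - 1*(-906) = 643 + 906 = 1549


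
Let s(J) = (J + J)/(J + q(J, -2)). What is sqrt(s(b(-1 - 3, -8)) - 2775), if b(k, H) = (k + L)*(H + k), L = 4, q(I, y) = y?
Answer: 5*I*sqrt(111) ≈ 52.678*I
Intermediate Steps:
b(k, H) = (4 + k)*(H + k) (b(k, H) = (k + 4)*(H + k) = (4 + k)*(H + k))
s(J) = 2*J/(-2 + J) (s(J) = (J + J)/(J - 2) = (2*J)/(-2 + J) = 2*J/(-2 + J))
sqrt(s(b(-1 - 3, -8)) - 2775) = sqrt(2*((-1 - 3)**2 + 4*(-8) + 4*(-1 - 3) - 8*(-1 - 3))/(-2 + ((-1 - 3)**2 + 4*(-8) + 4*(-1 - 3) - 8*(-1 - 3))) - 2775) = sqrt(2*((-4)**2 - 32 + 4*(-4) - 8*(-4))/(-2 + ((-4)**2 - 32 + 4*(-4) - 8*(-4))) - 2775) = sqrt(2*(16 - 32 - 16 + 32)/(-2 + (16 - 32 - 16 + 32)) - 2775) = sqrt(2*0/(-2 + 0) - 2775) = sqrt(2*0/(-2) - 2775) = sqrt(2*0*(-1/2) - 2775) = sqrt(0 - 2775) = sqrt(-2775) = 5*I*sqrt(111)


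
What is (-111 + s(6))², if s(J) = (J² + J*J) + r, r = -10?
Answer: 2401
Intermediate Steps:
s(J) = -10 + 2*J² (s(J) = (J² + J*J) - 10 = (J² + J²) - 10 = 2*J² - 10 = -10 + 2*J²)
(-111 + s(6))² = (-111 + (-10 + 2*6²))² = (-111 + (-10 + 2*36))² = (-111 + (-10 + 72))² = (-111 + 62)² = (-49)² = 2401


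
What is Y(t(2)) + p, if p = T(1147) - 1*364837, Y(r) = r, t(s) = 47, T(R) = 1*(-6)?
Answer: -364796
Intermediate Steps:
T(R) = -6
p = -364843 (p = -6 - 1*364837 = -6 - 364837 = -364843)
Y(t(2)) + p = 47 - 364843 = -364796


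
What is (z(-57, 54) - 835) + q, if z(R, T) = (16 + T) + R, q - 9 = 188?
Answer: -625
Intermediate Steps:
q = 197 (q = 9 + 188 = 197)
z(R, T) = 16 + R + T
(z(-57, 54) - 835) + q = ((16 - 57 + 54) - 835) + 197 = (13 - 835) + 197 = -822 + 197 = -625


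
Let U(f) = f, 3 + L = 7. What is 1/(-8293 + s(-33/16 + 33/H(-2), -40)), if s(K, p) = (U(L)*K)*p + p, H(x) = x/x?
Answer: -1/13283 ≈ -7.5284e-5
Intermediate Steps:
L = 4 (L = -3 + 7 = 4)
H(x) = 1
s(K, p) = p + 4*K*p (s(K, p) = (4*K)*p + p = 4*K*p + p = p + 4*K*p)
1/(-8293 + s(-33/16 + 33/H(-2), -40)) = 1/(-8293 - 40*(1 + 4*(-33/16 + 33/1))) = 1/(-8293 - 40*(1 + 4*(-33*1/16 + 33*1))) = 1/(-8293 - 40*(1 + 4*(-33/16 + 33))) = 1/(-8293 - 40*(1 + 4*(495/16))) = 1/(-8293 - 40*(1 + 495/4)) = 1/(-8293 - 40*499/4) = 1/(-8293 - 4990) = 1/(-13283) = -1/13283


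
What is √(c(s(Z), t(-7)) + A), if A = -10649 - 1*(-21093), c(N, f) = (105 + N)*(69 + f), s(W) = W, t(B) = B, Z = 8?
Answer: 5*√698 ≈ 132.10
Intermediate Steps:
c(N, f) = (69 + f)*(105 + N)
A = 10444 (A = -10649 + 21093 = 10444)
√(c(s(Z), t(-7)) + A) = √((7245 + 69*8 + 105*(-7) + 8*(-7)) + 10444) = √((7245 + 552 - 735 - 56) + 10444) = √(7006 + 10444) = √17450 = 5*√698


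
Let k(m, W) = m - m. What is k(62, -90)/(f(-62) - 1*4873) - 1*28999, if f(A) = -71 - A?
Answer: -28999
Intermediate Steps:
k(m, W) = 0
k(62, -90)/(f(-62) - 1*4873) - 1*28999 = 0/((-71 - 1*(-62)) - 1*4873) - 1*28999 = 0/((-71 + 62) - 4873) - 28999 = 0/(-9 - 4873) - 28999 = 0/(-4882) - 28999 = 0*(-1/4882) - 28999 = 0 - 28999 = -28999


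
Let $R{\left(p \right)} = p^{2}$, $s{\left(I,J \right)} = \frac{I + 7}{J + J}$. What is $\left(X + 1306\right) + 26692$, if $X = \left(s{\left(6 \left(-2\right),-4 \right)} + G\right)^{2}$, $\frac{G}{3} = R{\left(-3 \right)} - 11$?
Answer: $\frac{1793721}{64} \approx 28027.0$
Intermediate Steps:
$s{\left(I,J \right)} = \frac{7 + I}{2 J}$
$G = -6$ ($G = 3 \left(\left(-3\right)^{2} - 11\right) = 3 \left(9 - 11\right) = 3 \left(-2\right) = -6$)
$X = \frac{1849}{64}$ ($X = \left(\frac{7 + 6 \left(-2\right)}{2 \left(-4\right)} - 6\right)^{2} = \left(\frac{1}{2} \left(- \frac{1}{4}\right) \left(7 - 12\right) - 6\right)^{2} = \left(\frac{1}{2} \left(- \frac{1}{4}\right) \left(-5\right) - 6\right)^{2} = \left(\frac{5}{8} - 6\right)^{2} = \left(- \frac{43}{8}\right)^{2} = \frac{1849}{64} \approx 28.891$)
$\left(X + 1306\right) + 26692 = \left(\frac{1849}{64} + 1306\right) + 26692 = \frac{85433}{64} + 26692 = \frac{1793721}{64}$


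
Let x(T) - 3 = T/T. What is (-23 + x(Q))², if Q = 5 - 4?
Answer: 361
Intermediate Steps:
Q = 1
x(T) = 4 (x(T) = 3 + T/T = 3 + 1 = 4)
(-23 + x(Q))² = (-23 + 4)² = (-19)² = 361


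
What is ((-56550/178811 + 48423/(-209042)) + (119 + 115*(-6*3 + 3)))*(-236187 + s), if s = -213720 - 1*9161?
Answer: 13783784897561974150/18689504531 ≈ 7.3751e+8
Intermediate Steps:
s = -222881 (s = -213720 - 9161 = -222881)
((-56550/178811 + 48423/(-209042)) + (119 + 115*(-6*3 + 3)))*(-236187 + s) = ((-56550/178811 + 48423/(-209042)) + (119 + 115*(-6*3 + 3)))*(-236187 - 222881) = ((-56550*1/178811 + 48423*(-1/209042)) + (119 + 115*(-18 + 3)))*(-459068) = ((-56550/178811 - 48423/209042) + (119 + 115*(-15)))*(-459068) = (-20479890153/37379009062 + (119 - 1725))*(-459068) = (-20479890153/37379009062 - 1606)*(-459068) = -60051168443725/37379009062*(-459068) = 13783784897561974150/18689504531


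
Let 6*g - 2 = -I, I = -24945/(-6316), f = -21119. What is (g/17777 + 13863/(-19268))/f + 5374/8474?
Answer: 184158953107272078707/290375723329100458392 ≈ 0.63421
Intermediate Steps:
I = 24945/6316 (I = -24945*(-1/6316) = 24945/6316 ≈ 3.9495)
g = -12313/37896 (g = ⅓ + (-1*24945/6316)/6 = ⅓ + (⅙)*(-24945/6316) = ⅓ - 8315/12632 = -12313/37896 ≈ -0.32492)
(g/17777 + 13863/(-19268))/f + 5374/8474 = (-12313/37896/17777 + 13863/(-19268))/(-21119) + 5374/8474 = (-12313/37896*1/17777 + 13863*(-1/19268))*(-1/21119) + 5374*(1/8474) = (-12313/673677192 - 13863/19268)*(-1/21119) + 2687/4237 = -2334856039895/3245103033864*(-1/21119) + 2687/4237 = 2334856039895/68533330972173816 + 2687/4237 = 184158953107272078707/290375723329100458392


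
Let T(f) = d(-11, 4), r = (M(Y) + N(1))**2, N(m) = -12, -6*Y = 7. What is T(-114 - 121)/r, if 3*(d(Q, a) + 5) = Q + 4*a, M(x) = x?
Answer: -120/6241 ≈ -0.019228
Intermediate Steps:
Y = -7/6 (Y = -1/6*7 = -7/6 ≈ -1.1667)
r = 6241/36 (r = (-7/6 - 12)**2 = (-79/6)**2 = 6241/36 ≈ 173.36)
d(Q, a) = -5 + Q/3 + 4*a/3 (d(Q, a) = -5 + (Q + 4*a)/3 = -5 + (Q/3 + 4*a/3) = -5 + Q/3 + 4*a/3)
T(f) = -10/3 (T(f) = -5 + (1/3)*(-11) + (4/3)*4 = -5 - 11/3 + 16/3 = -10/3)
T(-114 - 121)/r = -10/(3*6241/36) = -10/3*36/6241 = -120/6241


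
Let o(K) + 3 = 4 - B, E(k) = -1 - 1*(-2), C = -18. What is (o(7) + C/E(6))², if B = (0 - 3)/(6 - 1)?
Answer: 6724/25 ≈ 268.96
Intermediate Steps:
B = -⅗ (B = -3/5 = -3*⅕ = -⅗ ≈ -0.60000)
E(k) = 1 (E(k) = -1 + 2 = 1)
o(K) = 8/5 (o(K) = -3 + (4 - 1*(-⅗)) = -3 + (4 + ⅗) = -3 + 23/5 = 8/5)
(o(7) + C/E(6))² = (8/5 - 18/1)² = (8/5 - 18*1)² = (8/5 - 18)² = (-82/5)² = 6724/25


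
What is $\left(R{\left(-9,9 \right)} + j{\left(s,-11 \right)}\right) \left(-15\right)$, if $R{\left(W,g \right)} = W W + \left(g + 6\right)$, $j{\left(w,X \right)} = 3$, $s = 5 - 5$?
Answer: $-1485$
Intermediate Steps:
$s = 0$
$R{\left(W,g \right)} = 6 + g + W^{2}$ ($R{\left(W,g \right)} = W^{2} + \left(6 + g\right) = 6 + g + W^{2}$)
$\left(R{\left(-9,9 \right)} + j{\left(s,-11 \right)}\right) \left(-15\right) = \left(\left(6 + 9 + \left(-9\right)^{2}\right) + 3\right) \left(-15\right) = \left(\left(6 + 9 + 81\right) + 3\right) \left(-15\right) = \left(96 + 3\right) \left(-15\right) = 99 \left(-15\right) = -1485$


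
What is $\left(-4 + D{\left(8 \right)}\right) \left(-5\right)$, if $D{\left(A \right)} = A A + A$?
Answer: $-340$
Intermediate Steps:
$D{\left(A \right)} = A + A^{2}$ ($D{\left(A \right)} = A^{2} + A = A + A^{2}$)
$\left(-4 + D{\left(8 \right)}\right) \left(-5\right) = \left(-4 + 8 \left(1 + 8\right)\right) \left(-5\right) = \left(-4 + 8 \cdot 9\right) \left(-5\right) = \left(-4 + 72\right) \left(-5\right) = 68 \left(-5\right) = -340$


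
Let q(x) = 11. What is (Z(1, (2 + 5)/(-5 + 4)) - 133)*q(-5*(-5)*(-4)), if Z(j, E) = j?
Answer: -1452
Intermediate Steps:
(Z(1, (2 + 5)/(-5 + 4)) - 133)*q(-5*(-5)*(-4)) = (1 - 133)*11 = -132*11 = -1452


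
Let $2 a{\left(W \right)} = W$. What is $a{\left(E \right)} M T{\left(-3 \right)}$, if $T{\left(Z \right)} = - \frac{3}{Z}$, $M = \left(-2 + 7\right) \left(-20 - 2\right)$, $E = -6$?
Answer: $330$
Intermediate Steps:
$a{\left(W \right)} = \frac{W}{2}$
$M = -110$ ($M = 5 \left(-22\right) = -110$)
$a{\left(E \right)} M T{\left(-3 \right)} = \frac{1}{2} \left(-6\right) \left(-110\right) \left(- \frac{3}{-3}\right) = \left(-3\right) \left(-110\right) \left(\left(-3\right) \left(- \frac{1}{3}\right)\right) = 330 \cdot 1 = 330$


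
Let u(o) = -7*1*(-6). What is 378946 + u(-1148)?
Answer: 378988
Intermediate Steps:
u(o) = 42 (u(o) = -7*(-6) = 42)
378946 + u(-1148) = 378946 + 42 = 378988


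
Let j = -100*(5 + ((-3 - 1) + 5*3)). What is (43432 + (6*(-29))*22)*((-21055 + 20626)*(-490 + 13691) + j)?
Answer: -224349887716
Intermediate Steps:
j = -1600 (j = -100*(5 + (-4 + 15)) = -100*(5 + 11) = -100*16 = -1600)
(43432 + (6*(-29))*22)*((-21055 + 20626)*(-490 + 13691) + j) = (43432 + (6*(-29))*22)*((-21055 + 20626)*(-490 + 13691) - 1600) = (43432 - 174*22)*(-429*13201 - 1600) = (43432 - 3828)*(-5663229 - 1600) = 39604*(-5664829) = -224349887716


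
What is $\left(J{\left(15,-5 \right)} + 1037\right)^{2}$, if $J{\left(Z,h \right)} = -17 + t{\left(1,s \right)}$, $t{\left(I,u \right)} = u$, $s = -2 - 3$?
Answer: $1030225$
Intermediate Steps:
$s = -5$
$J{\left(Z,h \right)} = -22$ ($J{\left(Z,h \right)} = -17 - 5 = -22$)
$\left(J{\left(15,-5 \right)} + 1037\right)^{2} = \left(-22 + 1037\right)^{2} = 1015^{2} = 1030225$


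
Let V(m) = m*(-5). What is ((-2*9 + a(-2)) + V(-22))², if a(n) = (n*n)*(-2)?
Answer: 7056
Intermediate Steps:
V(m) = -5*m
a(n) = -2*n² (a(n) = n²*(-2) = -2*n²)
((-2*9 + a(-2)) + V(-22))² = ((-2*9 - 2*(-2)²) - 5*(-22))² = ((-18 - 2*4) + 110)² = ((-18 - 8) + 110)² = (-26 + 110)² = 84² = 7056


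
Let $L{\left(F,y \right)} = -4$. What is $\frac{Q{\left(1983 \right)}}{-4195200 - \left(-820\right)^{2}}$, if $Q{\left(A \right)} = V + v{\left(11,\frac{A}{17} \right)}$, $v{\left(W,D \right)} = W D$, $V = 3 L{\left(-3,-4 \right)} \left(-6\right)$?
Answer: $- \frac{23037}{82749200} \approx -0.0002784$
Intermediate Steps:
$V = 72$ ($V = 3 \left(-4\right) \left(-6\right) = \left(-12\right) \left(-6\right) = 72$)
$v{\left(W,D \right)} = D W$
$Q{\left(A \right)} = 72 + \frac{11 A}{17}$ ($Q{\left(A \right)} = 72 + \frac{A}{17} \cdot 11 = 72 + \frac{11 A}{17}$)
$\frac{Q{\left(1983 \right)}}{-4195200 - \left(-820\right)^{2}} = \frac{72 + \frac{11}{17} \cdot 1983}{-4195200 - \left(-820\right)^{2}} = \frac{72 + \frac{21813}{17}}{-4195200 - 672400} = \frac{23037}{17 \left(-4195200 - 672400\right)} = \frac{23037}{17 \left(-4867600\right)} = \frac{23037}{17} \left(- \frac{1}{4867600}\right) = - \frac{23037}{82749200}$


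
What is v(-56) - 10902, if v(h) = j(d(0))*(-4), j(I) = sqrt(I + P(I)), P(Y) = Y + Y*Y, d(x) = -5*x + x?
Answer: -10902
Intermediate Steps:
d(x) = -4*x
P(Y) = Y + Y**2
j(I) = sqrt(I + I*(1 + I))
v(h) = 0 (v(h) = sqrt((-4*0)*(2 - 4*0))*(-4) = sqrt(0*(2 + 0))*(-4) = sqrt(0*2)*(-4) = sqrt(0)*(-4) = 0*(-4) = 0)
v(-56) - 10902 = 0 - 10902 = -10902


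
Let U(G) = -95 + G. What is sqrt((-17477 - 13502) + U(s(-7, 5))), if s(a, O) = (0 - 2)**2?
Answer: I*sqrt(31070) ≈ 176.27*I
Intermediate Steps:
s(a, O) = 4 (s(a, O) = (-2)**2 = 4)
sqrt((-17477 - 13502) + U(s(-7, 5))) = sqrt((-17477 - 13502) + (-95 + 4)) = sqrt(-30979 - 91) = sqrt(-31070) = I*sqrt(31070)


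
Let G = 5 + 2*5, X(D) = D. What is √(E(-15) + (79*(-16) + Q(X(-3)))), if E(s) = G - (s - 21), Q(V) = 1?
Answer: 2*I*√303 ≈ 34.814*I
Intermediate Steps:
G = 15 (G = 5 + 10 = 15)
E(s) = 36 - s (E(s) = 15 - (s - 21) = 15 - (-21 + s) = 15 + (21 - s) = 36 - s)
√(E(-15) + (79*(-16) + Q(X(-3)))) = √((36 - 1*(-15)) + (79*(-16) + 1)) = √((36 + 15) + (-1264 + 1)) = √(51 - 1263) = √(-1212) = 2*I*√303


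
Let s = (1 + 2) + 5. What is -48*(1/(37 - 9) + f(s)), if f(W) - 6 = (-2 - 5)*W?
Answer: 16788/7 ≈ 2398.3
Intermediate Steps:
s = 8 (s = 3 + 5 = 8)
f(W) = 6 - 7*W (f(W) = 6 + (-2 - 5)*W = 6 - 7*W)
-48*(1/(37 - 9) + f(s)) = -48*(1/(37 - 9) + (6 - 7*8)) = -48*(1/28 + (6 - 56)) = -48*(1/28 - 50) = -48*(-1399/28) = 16788/7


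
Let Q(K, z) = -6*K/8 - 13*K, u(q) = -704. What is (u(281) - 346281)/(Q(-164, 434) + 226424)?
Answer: -346985/228679 ≈ -1.5173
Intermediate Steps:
Q(K, z) = -55*K/4 (Q(K, z) = -6*K*(⅛) - 13*K = -3*K/4 - 13*K = -55*K/4)
(u(281) - 346281)/(Q(-164, 434) + 226424) = (-704 - 346281)/(-55/4*(-164) + 226424) = -346985/(2255 + 226424) = -346985/228679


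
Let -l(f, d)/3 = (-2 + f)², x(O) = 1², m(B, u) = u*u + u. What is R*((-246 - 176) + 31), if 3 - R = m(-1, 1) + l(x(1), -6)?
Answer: -1564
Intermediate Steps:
m(B, u) = u + u² (m(B, u) = u² + u = u + u²)
x(O) = 1
l(f, d) = -3*(-2 + f)²
R = 4 (R = 3 - (1*(1 + 1) - 3*(-2 + 1)²) = 3 - (1*2 - 3*(-1)²) = 3 - (2 - 3*1) = 3 - (2 - 3) = 3 - 1*(-1) = 3 + 1 = 4)
R*((-246 - 176) + 31) = 4*((-246 - 176) + 31) = 4*(-422 + 31) = 4*(-391) = -1564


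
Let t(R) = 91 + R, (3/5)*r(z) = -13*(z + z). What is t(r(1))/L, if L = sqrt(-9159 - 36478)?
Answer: -143*I*sqrt(45637)/136911 ≈ -0.22313*I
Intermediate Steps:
r(z) = -130*z/3 (r(z) = 5*(-13*(z + z))/3 = 5*(-26*z)/3 = -130*z/3)
L = I*sqrt(45637) (L = sqrt(-45637) = I*sqrt(45637) ≈ 213.63*I)
t(r(1))/L = (91 - 130/3*1)/((I*sqrt(45637))) = (91 - 130/3)*(-I*sqrt(45637)/45637) = 143*(-I*sqrt(45637)/45637)/3 = -143*I*sqrt(45637)/136911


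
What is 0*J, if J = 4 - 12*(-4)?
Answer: 0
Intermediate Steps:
J = 52 (J = 4 + 48 = 52)
0*J = 0*52 = 0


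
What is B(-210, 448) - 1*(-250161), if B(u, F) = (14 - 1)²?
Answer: 250330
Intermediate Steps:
B(u, F) = 169 (B(u, F) = 13² = 169)
B(-210, 448) - 1*(-250161) = 169 - 1*(-250161) = 169 + 250161 = 250330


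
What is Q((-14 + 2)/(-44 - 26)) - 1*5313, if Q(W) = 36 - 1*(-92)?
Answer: -5185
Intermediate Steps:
Q(W) = 128 (Q(W) = 36 + 92 = 128)
Q((-14 + 2)/(-44 - 26)) - 1*5313 = 128 - 1*5313 = 128 - 5313 = -5185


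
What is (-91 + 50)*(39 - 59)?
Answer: 820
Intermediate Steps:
(-91 + 50)*(39 - 59) = -41*(-20) = 820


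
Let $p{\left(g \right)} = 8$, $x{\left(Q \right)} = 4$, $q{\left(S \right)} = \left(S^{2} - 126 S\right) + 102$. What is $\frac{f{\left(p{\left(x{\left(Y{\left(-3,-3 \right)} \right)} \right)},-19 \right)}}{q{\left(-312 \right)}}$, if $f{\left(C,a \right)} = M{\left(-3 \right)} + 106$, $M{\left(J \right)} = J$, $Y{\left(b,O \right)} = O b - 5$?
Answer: $\frac{103}{136758} \approx 0.00075315$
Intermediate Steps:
$q{\left(S \right)} = 102 + S^{2} - 126 S$
$Y{\left(b,O \right)} = -5 + O b$
$f{\left(C,a \right)} = 103$ ($f{\left(C,a \right)} = -3 + 106 = 103$)
$\frac{f{\left(p{\left(x{\left(Y{\left(-3,-3 \right)} \right)} \right)},-19 \right)}}{q{\left(-312 \right)}} = \frac{103}{102 + \left(-312\right)^{2} - -39312} = \frac{103}{102 + 97344 + 39312} = \frac{103}{136758}$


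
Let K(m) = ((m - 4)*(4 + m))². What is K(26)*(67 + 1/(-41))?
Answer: 1196157600/41 ≈ 2.9175e+7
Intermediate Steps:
K(m) = (-4 + m)²*(4 + m)² (K(m) = ((-4 + m)*(4 + m))² = (-4 + m)²*(4 + m)²)
K(26)*(67 + 1/(-41)) = ((-4 + 26)²*(4 + 26)²)*(67 + 1/(-41)) = (22²*30²)*(67 - 1/41) = (484*900)*(2746/41) = 435600*(2746/41) = 1196157600/41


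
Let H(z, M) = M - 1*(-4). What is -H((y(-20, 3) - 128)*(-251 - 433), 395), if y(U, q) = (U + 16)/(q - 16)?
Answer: -399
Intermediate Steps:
y(U, q) = (16 + U)/(-16 + q)
H(z, M) = 4 + M (H(z, M) = M + 4 = 4 + M)
-H((y(-20, 3) - 128)*(-251 - 433), 395) = -(4 + 395) = -1*399 = -399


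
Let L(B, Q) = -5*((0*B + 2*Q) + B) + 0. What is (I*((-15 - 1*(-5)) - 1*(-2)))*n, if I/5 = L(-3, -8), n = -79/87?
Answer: 300200/87 ≈ 3450.6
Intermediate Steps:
n = -79/87 (n = -79*1/87 = -79/87 ≈ -0.90805)
L(B, Q) = -10*Q - 5*B (L(B, Q) = -5*((0 + 2*Q) + B) + 0 = -5*(2*Q + B) + 0 = -5*(B + 2*Q) + 0 = (-10*Q - 5*B) + 0 = -10*Q - 5*B)
I = 475 (I = 5*(-10*(-8) - 5*(-3)) = 5*(80 + 15) = 5*95 = 475)
(I*((-15 - 1*(-5)) - 1*(-2)))*n = (475*((-15 - 1*(-5)) - 1*(-2)))*(-79/87) = (475*((-15 + 5) + 2))*(-79/87) = (475*(-10 + 2))*(-79/87) = (475*(-8))*(-79/87) = -3800*(-79/87) = 300200/87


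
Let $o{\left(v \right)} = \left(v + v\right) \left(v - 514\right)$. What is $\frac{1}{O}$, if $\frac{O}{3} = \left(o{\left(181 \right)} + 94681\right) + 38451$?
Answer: $\frac{1}{37758} \approx 2.6484 \cdot 10^{-5}$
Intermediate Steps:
$o{\left(v \right)} = 2 v \left(-514 + v\right)$
$O = 37758$ ($O = 3 \left(\left(2 \cdot 181 \left(-514 + 181\right) + 94681\right) + 38451\right) = 3 \left(\left(2 \cdot 181 \left(-333\right) + 94681\right) + 38451\right) = 3 \left(\left(-120546 + 94681\right) + 38451\right) = 3 \left(-25865 + 38451\right) = 3 \cdot 12586 = 37758$)
$\frac{1}{O} = \frac{1}{37758}$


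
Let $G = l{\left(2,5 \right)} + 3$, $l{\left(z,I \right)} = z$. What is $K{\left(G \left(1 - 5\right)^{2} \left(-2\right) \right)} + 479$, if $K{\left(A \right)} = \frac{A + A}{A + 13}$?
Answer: $\frac{70733}{147} \approx 481.18$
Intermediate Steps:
$G = 5$ ($G = 2 + 3 = 5$)
$K{\left(A \right)} = \frac{2 A}{13 + A}$
$K{\left(G \left(1 - 5\right)^{2} \left(-2\right) \right)} + 479 = \frac{2 \cdot 5 \left(1 - 5\right)^{2} \left(-2\right)}{13 + 5 \left(1 - 5\right)^{2} \left(-2\right)} + 479 = \frac{2 \cdot 5 \left(-4\right)^{2} \left(-2\right)}{13 + 5 \left(-4\right)^{2} \left(-2\right)} + 479 = \frac{2 \cdot 5 \cdot 16 \left(-2\right)}{13 + 5 \cdot 16 \left(-2\right)} + 479 = \frac{2 \cdot 80 \left(-2\right)}{13 + 80 \left(-2\right)} + 479 = 2 \left(-160\right) \frac{1}{13 - 160} + 479 = 2 \left(-160\right) \frac{1}{-147} + 479 = 2 \left(-160\right) \left(- \frac{1}{147}\right) + 479 = \frac{320}{147} + 479 = \frac{70733}{147}$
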